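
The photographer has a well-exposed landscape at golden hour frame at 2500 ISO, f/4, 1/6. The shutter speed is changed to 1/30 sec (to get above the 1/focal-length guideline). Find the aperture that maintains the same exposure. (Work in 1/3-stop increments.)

Shutter speed: 1/6 → 1/8 → 1/10 → 1/13 → 1/15 → 1/20 → 1/25 → 1/30 — 2 1/3 stops shorter (darker).
Need 2 1/3 stops brighter from the aperture: f/4 → f/3.5 → f/3.2 → f/2.8 → f/2.5 → f/2.2 → f/2 → f/1.8.

f/1.8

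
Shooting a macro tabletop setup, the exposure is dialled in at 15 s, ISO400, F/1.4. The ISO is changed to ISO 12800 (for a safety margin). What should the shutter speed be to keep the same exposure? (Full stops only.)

1/2s

ISO: 400 → 800 → 1600 → 3200 → 6400 → 12800 — 5 stops raised (brighter).
Need 5 stops darker from the shutter speed: 15 → 8 → 4 → 2 → 1 → 1/2.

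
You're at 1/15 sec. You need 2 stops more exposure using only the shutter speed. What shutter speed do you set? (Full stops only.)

1/4s

Shutter speed: 1/15 → 1/8 → 1/4 — 2 stops slower (brighter).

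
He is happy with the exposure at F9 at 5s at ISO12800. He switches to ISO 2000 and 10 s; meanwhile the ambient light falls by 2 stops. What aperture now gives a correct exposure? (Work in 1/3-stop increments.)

Scene light: 2 stops darker.
ISO: 12800 → 10000 → 8000 → 6400 → 5000 → 4000 → 3200 → 2500 → 2000 — 2 2/3 stops dropped (darker).
Shutter speed: 5 → 6 → 8 → 10 — 1 stop longer (brighter).
Net so far: 3 2/3 stops darker. Aperture: f/9 → f/8 → f/7.1 → f/6.3 → f/5.6 → f/5 → f/4.5 → f/4 → f/3.5 → f/3.2 → f/2.8 → f/2.5.

f/2.5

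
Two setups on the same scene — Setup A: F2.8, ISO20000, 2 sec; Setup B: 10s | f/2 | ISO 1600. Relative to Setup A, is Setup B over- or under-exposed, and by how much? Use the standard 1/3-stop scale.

1/3 stop darker

Aperture: f/2.8 → f/2.5 → f/2.2 → f/2 — 1 stop opened up (brighter).
Shutter speed: 2 → 2.5 → 3.2 → 4 → 5 → 6 → 8 → 10 — 2 1/3 stops longer (brighter).
ISO: 20000 → 16000 → 12800 → 10000 → 8000 → 6400 → 5000 → 4000 → 3200 → 2500 → 2000 → 1600 — 3 2/3 stops lower (darker).
Net: +1 +2 1/3 −3 2/3 = −1/3 stops.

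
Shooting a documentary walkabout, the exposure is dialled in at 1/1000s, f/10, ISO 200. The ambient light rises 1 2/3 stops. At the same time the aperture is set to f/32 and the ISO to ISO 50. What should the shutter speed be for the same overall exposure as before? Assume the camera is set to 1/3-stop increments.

1/80s

Scene light: 1 2/3 stops brighter.
Aperture: f/10 → f/11 → f/13 → f/14 → f/16 → f/18 → f/20 → f/22 → f/25 → f/29 → f/32 — 3 1/3 stops narrower (darker).
ISO: 200 → 160 → 125 → 100 → 80 → 64 → 50 — 2 stops lower (darker).
Net so far: 3 2/3 stops darker. Shutter speed: 1/1000 → 1/800 → 1/640 → 1/500 → 1/400 → 1/320 → 1/250 → 1/200 → 1/160 → 1/125 → 1/100 → 1/80.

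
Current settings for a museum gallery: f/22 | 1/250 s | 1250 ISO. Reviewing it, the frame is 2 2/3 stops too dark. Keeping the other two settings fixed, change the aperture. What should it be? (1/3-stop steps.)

f/9

Underexposed by 2 2/3 stops → need 2 2/3 stops brighter.
Aperture: f/22 → f/20 → f/18 → f/16 → f/14 → f/13 → f/11 → f/10 → f/9.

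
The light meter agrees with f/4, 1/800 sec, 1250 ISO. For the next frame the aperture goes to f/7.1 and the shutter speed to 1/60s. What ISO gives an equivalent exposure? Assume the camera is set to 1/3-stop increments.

Aperture: f/4 → f/4.5 → f/5 → f/5.6 → f/6.3 → f/7.1 — 1 2/3 stops smaller aperture (darker).
Shutter speed: 1/800 → 1/640 → 1/500 → 1/400 → 1/320 → 1/250 → 1/200 → 1/160 → 1/125 → 1/100 → 1/80 → 1/60 — 3 2/3 stops slower (brighter).
Net change so far: 2 stops brighter. Offset with the ISO: 1250 → 1000 → 800 → 640 → 500 → 400 → 320.

ISO 320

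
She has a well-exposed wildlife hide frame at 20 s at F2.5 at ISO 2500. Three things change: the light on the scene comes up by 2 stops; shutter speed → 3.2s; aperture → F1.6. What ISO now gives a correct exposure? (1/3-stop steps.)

ISO 1600

Scene light: 2 stops brighter.
Shutter speed: 20 → 15 → 13 → 10 → 8 → 6 → 5 → 4 → 3.2 — 2 2/3 stops faster (darker).
Aperture: f/2.5 → f/2.2 → f/2 → f/1.8 → f/1.6 — 1 1/3 stops wider (brighter).
Net so far: 2/3 stop brighter. ISO: 2500 → 2000 → 1600.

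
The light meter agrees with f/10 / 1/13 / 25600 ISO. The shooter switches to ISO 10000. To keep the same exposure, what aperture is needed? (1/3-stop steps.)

f/6.3

ISO: 25600 → 20000 → 16000 → 12800 → 10000 — 1 1/3 stops dropped (darker).
Need 1 1/3 stops brighter from the aperture: f/10 → f/9 → f/8 → f/7.1 → f/6.3.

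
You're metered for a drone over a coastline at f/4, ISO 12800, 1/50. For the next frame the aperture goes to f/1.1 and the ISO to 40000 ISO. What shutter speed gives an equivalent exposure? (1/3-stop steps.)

Aperture: f/4 → f/3.5 → f/3.2 → f/2.8 → f/2.5 → f/2.2 → f/2 → f/1.8 → f/1.6 → f/1.4 → f/1.2 → f/1.1 — 3 2/3 stops wider (brighter).
ISO: 12800 → 16000 → 20000 → 25600 → 32000 → 40000 — 1 2/3 stops higher (brighter).
Net change so far: 5 1/3 stops brighter. Offset with the shutter speed: 1/50 → 1/60 → 1/80 → 1/100 → 1/125 → 1/160 → 1/200 → 1/250 → 1/320 → 1/400 → 1/500 → 1/640 → 1/800 → 1/1000 → 1/1250 → 1/1600 → 1/2000.

1/2000s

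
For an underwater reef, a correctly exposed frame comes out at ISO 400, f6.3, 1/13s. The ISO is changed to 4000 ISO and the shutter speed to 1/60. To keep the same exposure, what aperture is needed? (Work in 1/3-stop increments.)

f/9

ISO: 400 → 500 → 640 → 800 → 1000 → 1250 → 1600 → 2000 → 2500 → 3200 → 4000 — 3 1/3 stops higher (brighter).
Shutter speed: 1/13 → 1/15 → 1/20 → 1/25 → 1/30 → 1/40 → 1/50 → 1/60 — 2 1/3 stops faster (darker).
Net change so far: 1 stop brighter. Offset with the aperture: f/6.3 → f/7.1 → f/8 → f/9.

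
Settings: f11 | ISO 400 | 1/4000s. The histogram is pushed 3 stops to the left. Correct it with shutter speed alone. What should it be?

Underexposed by 3 stops → need 3 stops brighter.
Shutter speed: 1/4000 → 1/2000 → 1/1000 → 1/500.

1/500s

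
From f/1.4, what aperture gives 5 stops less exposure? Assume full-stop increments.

f/8

Aperture: f/1.4 → f/2 → f/2.8 → f/4 → f/5.6 → f/8 — 5 stops stopped down (darker).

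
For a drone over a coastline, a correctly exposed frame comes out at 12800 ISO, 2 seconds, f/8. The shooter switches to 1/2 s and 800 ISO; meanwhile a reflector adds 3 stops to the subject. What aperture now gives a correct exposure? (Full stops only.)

f/2.8

Scene light: 3 stops brighter.
Shutter speed: 2 → 1 → 1/2 — 2 stops faster (darker).
ISO: 12800 → 6400 → 3200 → 1600 → 800 — 4 stops lower (darker).
Net so far: 3 stops darker. Aperture: f/8 → f/5.6 → f/4 → f/2.8.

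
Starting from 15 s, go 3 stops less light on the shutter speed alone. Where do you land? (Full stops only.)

2 s

Shutter speed: 15 → 8 → 4 → 2 — 3 stops shorter (darker).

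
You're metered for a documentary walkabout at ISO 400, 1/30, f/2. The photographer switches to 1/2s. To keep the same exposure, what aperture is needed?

Shutter speed: 1/30 → 1/15 → 1/8 → 1/4 → 1/2 — 4 stops longer (brighter).
Need 4 stops darker from the aperture: f/2 → f/2.8 → f/4 → f/5.6 → f/8.

f/8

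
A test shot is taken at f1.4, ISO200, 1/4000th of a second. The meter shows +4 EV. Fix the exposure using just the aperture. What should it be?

f/5.6

Overexposed by 4 stops → need 4 stops darker.
Aperture: f/1.4 → f/2 → f/2.8 → f/4 → f/5.6.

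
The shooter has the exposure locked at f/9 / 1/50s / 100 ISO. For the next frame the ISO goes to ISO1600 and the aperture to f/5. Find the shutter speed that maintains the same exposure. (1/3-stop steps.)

1/2500s

ISO: 100 → 125 → 160 → 200 → 250 → 320 → 400 → 500 → 640 → 800 → 1000 → 1250 → 1600 — 4 stops raised (brighter).
Aperture: f/9 → f/8 → f/7.1 → f/6.3 → f/5.6 → f/5 — 1 2/3 stops larger aperture (brighter).
Net change so far: 5 2/3 stops brighter. Offset with the shutter speed: 1/50 → 1/60 → 1/80 → 1/100 → 1/125 → 1/160 → 1/200 → 1/250 → 1/320 → 1/400 → 1/500 → 1/640 → 1/800 → 1/1000 → 1/1250 → 1/1600 → 1/2000 → 1/2500.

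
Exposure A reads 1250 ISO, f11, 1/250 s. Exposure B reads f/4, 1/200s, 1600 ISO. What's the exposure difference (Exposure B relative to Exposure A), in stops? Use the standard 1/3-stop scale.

3 2/3 stops brighter

Aperture: f/11 → f/10 → f/9 → f/8 → f/7.1 → f/6.3 → f/5.6 → f/5 → f/4.5 → f/4 — 3 stops wider (brighter).
Shutter speed: 1/250 → 1/200 — 1/3 stop slower (brighter).
ISO: 1250 → 1600 — 1/3 stop higher (brighter).
Net: +3 +1/3 +1/3 = +3 2/3 stops.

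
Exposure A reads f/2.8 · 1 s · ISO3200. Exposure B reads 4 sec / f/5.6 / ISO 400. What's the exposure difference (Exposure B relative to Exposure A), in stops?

Aperture: f/2.8 → f/4 → f/5.6 — 2 stops stopped down (darker).
Shutter speed: 1 → 2 → 4 — 2 stops longer (brighter).
ISO: 3200 → 1600 → 800 → 400 — 3 stops dropped (darker).
Net: −2 +2 −3 = −3 stops.

3 stops darker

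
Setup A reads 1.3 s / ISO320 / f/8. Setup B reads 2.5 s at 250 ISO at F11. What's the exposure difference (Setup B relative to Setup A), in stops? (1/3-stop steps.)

1/3 stop darker

Aperture: f/8 → f/9 → f/10 → f/11 — 1 stop narrower (darker).
Shutter speed: 1.3 → 1.6 → 2 → 2.5 — 1 stop longer (brighter).
ISO: 320 → 250 — 1/3 stop lower (darker).
Net: −1 +1 −1/3 = −1/3 stops.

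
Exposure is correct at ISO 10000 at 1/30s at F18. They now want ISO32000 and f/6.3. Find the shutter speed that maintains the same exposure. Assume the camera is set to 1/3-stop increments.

1/800s

ISO: 10000 → 12800 → 16000 → 20000 → 25600 → 32000 — 1 2/3 stops higher (brighter).
Aperture: f/18 → f/16 → f/14 → f/13 → f/11 → f/10 → f/9 → f/8 → f/7.1 → f/6.3 — 3 stops wider (brighter).
Net change so far: 4 2/3 stops brighter. Offset with the shutter speed: 1/30 → 1/40 → 1/50 → 1/60 → 1/80 → 1/100 → 1/125 → 1/160 → 1/200 → 1/250 → 1/320 → 1/400 → 1/500 → 1/640 → 1/800.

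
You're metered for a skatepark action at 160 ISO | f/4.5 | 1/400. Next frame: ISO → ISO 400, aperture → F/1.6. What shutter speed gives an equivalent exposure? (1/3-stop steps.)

ISO: 160 → 200 → 250 → 320 → 400 — 1 1/3 stops higher (brighter).
Aperture: f/4.5 → f/4 → f/3.5 → f/3.2 → f/2.8 → f/2.5 → f/2.2 → f/2 → f/1.8 → f/1.6 — 3 stops wider (brighter).
Net change so far: 4 1/3 stops brighter. Offset with the shutter speed: 1/400 → 1/500 → 1/640 → 1/800 → 1/1000 → 1/1250 → 1/1600 → 1/2000 → 1/2500 → 1/3200 → 1/4000 → 1/5000 → 1/6400 → 1/8000.

1/8000s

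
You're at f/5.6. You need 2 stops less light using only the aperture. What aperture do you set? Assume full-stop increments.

f/11

Aperture: f/5.6 → f/8 → f/11 — 2 stops smaller aperture (darker).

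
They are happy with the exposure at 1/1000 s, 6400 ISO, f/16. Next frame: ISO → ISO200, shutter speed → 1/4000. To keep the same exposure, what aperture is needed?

ISO: 6400 → 3200 → 1600 → 800 → 400 → 200 — 5 stops lower (darker).
Shutter speed: 1/1000 → 1/2000 → 1/4000 — 2 stops shorter (darker).
Net change so far: 7 stops darker. Offset with the aperture: f/16 → f/11 → f/8 → f/5.6 → f/4 → f/2.8 → f/2 → f/1.4.

f/1.4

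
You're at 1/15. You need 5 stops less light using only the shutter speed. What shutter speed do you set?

1/500s

Shutter speed: 1/15 → 1/30 → 1/60 → 1/125 → 1/250 → 1/500 — 5 stops shorter (darker).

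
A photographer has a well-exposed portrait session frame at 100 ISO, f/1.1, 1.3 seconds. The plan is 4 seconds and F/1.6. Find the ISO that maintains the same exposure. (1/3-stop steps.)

Shutter speed: 1.3 → 1.6 → 2 → 2.5 → 3.2 → 4 — 1 2/3 stops longer (brighter).
Aperture: f/1.1 → f/1.2 → f/1.4 → f/1.6 — 1 stop narrower (darker).
Net change so far: 2/3 stop brighter. Offset with the ISO: 100 → 80 → 64.

ISO 64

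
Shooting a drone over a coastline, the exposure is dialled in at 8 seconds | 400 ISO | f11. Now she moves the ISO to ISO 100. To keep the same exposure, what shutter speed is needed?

30 s

ISO: 400 → 200 → 100 — 2 stops lower (darker).
Need 2 stops brighter from the shutter speed: 8 → 15 → 30.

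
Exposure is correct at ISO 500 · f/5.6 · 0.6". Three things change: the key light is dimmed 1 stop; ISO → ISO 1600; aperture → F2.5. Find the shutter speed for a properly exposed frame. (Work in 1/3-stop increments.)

1/13s

Scene light: 1 stop darker.
ISO: 500 → 640 → 800 → 1000 → 1250 → 1600 — 1 2/3 stops raised (brighter).
Aperture: f/5.6 → f/5 → f/4.5 → f/4 → f/3.5 → f/3.2 → f/2.8 → f/2.5 — 2 1/3 stops opened up (brighter).
Net so far: 3 stops brighter. Shutter speed: 0.6 → 0.5 → 0.4 → 0.3 → 1/4 → 1/5 → 1/6 → 1/8 → 1/10 → 1/13.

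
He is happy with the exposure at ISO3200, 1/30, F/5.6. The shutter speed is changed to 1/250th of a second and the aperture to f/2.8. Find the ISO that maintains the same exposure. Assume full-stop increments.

Shutter speed: 1/30 → 1/60 → 1/125 → 1/250 — 3 stops shorter (darker).
Aperture: f/5.6 → f/4 → f/2.8 — 2 stops wider (brighter).
Net change so far: 1 stop darker. Offset with the ISO: 3200 → 6400.

ISO 6400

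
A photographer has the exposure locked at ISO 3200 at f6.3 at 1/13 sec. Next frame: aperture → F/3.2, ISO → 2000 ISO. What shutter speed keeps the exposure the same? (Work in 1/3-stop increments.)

1/30s

Aperture: f/6.3 → f/5.6 → f/5 → f/4.5 → f/4 → f/3.5 → f/3.2 — 2 stops larger aperture (brighter).
ISO: 3200 → 2500 → 2000 — 2/3 stop dropped (darker).
Net change so far: 1 1/3 stops brighter. Offset with the shutter speed: 1/13 → 1/15 → 1/20 → 1/25 → 1/30.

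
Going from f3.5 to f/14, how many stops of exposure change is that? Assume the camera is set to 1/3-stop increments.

f/3.5 → f/4 → f/4.5 → f/5 → f/5.6 → f/6.3 → f/7.1 → f/8 → f/9 → f/10 → f/11 → f/13 → f/14 — count the steps: 12 third-stops = 4 stops.

4 stops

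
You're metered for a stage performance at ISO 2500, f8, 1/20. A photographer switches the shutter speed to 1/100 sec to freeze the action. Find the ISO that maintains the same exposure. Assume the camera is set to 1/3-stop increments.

ISO 12800

Shutter speed: 1/20 → 1/25 → 1/30 → 1/40 → 1/50 → 1/60 → 1/80 → 1/100 — 2 1/3 stops shorter (darker).
Need 2 1/3 stops brighter from the ISO: 2500 → 3200 → 4000 → 5000 → 6400 → 8000 → 10000 → 12800.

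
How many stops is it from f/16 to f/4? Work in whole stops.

4 stops

f/16 → f/11 → f/8 → f/5.6 → f/4 — count the steps: 4 stops.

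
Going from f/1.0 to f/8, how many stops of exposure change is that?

f/1.0 → f/1.4 → f/2 → f/2.8 → f/4 → f/5.6 → f/8 — count the steps: 6 stops.

6 stops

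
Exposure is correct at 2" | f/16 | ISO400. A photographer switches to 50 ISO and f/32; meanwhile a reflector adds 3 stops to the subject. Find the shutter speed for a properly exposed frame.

8 s

Scene light: 3 stops brighter.
ISO: 400 → 200 → 100 → 50 — 3 stops lower (darker).
Aperture: f/16 → f/22 → f/32 — 2 stops stopped down (darker).
Net so far: 2 stops darker. Shutter speed: 2 → 4 → 8.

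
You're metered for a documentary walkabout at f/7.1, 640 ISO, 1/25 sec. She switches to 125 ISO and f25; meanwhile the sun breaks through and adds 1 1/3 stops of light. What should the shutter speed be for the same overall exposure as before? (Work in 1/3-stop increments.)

Scene light: 1 1/3 stops brighter.
ISO: 640 → 500 → 400 → 320 → 250 → 200 → 160 → 125 — 2 1/3 stops dropped (darker).
Aperture: f/7.1 → f/8 → f/9 → f/10 → f/11 → f/13 → f/14 → f/16 → f/18 → f/20 → f/22 → f/25 — 3 2/3 stops smaller aperture (darker).
Net so far: 4 2/3 stops darker. Shutter speed: 1/25 → 1/20 → 1/15 → 1/13 → 1/10 → 1/8 → 1/6 → 1/5 → 1/4 → 0.3 → 0.4 → 0.5 → 0.6 → 0.8 → 1.

1 s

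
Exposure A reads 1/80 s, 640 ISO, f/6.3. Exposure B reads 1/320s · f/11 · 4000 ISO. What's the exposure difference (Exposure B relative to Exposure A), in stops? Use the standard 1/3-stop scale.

Aperture: f/6.3 → f/7.1 → f/8 → f/9 → f/10 → f/11 — 1 2/3 stops stopped down (darker).
Shutter speed: 1/80 → 1/100 → 1/125 → 1/160 → 1/200 → 1/250 → 1/320 — 2 stops faster (darker).
ISO: 640 → 800 → 1000 → 1250 → 1600 → 2000 → 2500 → 3200 → 4000 — 2 2/3 stops raised (brighter).
Net: −1 2/3 −2 +2 2/3 = −1 stop.

1 stop darker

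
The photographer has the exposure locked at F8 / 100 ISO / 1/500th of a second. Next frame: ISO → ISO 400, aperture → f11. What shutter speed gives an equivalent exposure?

1/1000s

ISO: 100 → 200 → 400 — 2 stops raised (brighter).
Aperture: f/8 → f/11 — 1 stop narrower (darker).
Net change so far: 1 stop brighter. Offset with the shutter speed: 1/500 → 1/1000.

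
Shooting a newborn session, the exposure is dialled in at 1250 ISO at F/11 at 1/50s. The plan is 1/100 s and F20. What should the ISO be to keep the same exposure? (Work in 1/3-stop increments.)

Shutter speed: 1/50 → 1/60 → 1/80 → 1/100 — 1 stop faster (darker).
Aperture: f/11 → f/13 → f/14 → f/16 → f/18 → f/20 — 1 2/3 stops stopped down (darker).
Net change so far: 2 2/3 stops darker. Offset with the ISO: 1250 → 1600 → 2000 → 2500 → 3200 → 4000 → 5000 → 6400 → 8000.

ISO 8000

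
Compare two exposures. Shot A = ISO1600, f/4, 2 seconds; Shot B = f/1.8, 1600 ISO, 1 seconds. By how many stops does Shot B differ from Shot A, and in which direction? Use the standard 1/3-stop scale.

1 1/3 stops brighter

Aperture: f/4 → f/3.5 → f/3.2 → f/2.8 → f/2.5 → f/2.2 → f/2 → f/1.8 — 2 1/3 stops larger aperture (brighter).
Shutter speed: 2 → 1.6 → 1.3 → 1 — 1 stop faster (darker).
ISO: unchanged.
Net: +2 1/3 −1 = +1 1/3 stops.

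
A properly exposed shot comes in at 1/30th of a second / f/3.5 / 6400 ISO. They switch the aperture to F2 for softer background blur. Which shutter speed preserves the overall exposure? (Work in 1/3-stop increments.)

1/100s

Aperture: f/3.5 → f/3.2 → f/2.8 → f/2.5 → f/2.2 → f/2 — 1 2/3 stops larger aperture (brighter).
Need 1 2/3 stops darker from the shutter speed: 1/30 → 1/40 → 1/50 → 1/60 → 1/80 → 1/100.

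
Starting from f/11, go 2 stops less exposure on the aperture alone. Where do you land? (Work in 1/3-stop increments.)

f/22

Aperture: f/11 → f/13 → f/14 → f/16 → f/18 → f/20 → f/22 — 2 stops smaller aperture (darker).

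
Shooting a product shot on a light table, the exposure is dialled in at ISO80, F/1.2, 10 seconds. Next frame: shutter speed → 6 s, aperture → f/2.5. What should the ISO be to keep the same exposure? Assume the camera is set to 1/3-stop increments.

Shutter speed: 10 → 8 → 6 — 2/3 stop shorter (darker).
Aperture: f/1.2 → f/1.4 → f/1.6 → f/1.8 → f/2 → f/2.2 → f/2.5 — 2 stops narrower (darker).
Net change so far: 2 2/3 stops darker. Offset with the ISO: 80 → 100 → 125 → 160 → 200 → 250 → 320 → 400 → 500.

ISO 500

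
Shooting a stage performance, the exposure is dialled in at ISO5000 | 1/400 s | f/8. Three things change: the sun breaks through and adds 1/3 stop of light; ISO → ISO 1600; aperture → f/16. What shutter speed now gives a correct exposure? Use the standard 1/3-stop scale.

1/40s

Scene light: 1/3 stop brighter.
ISO: 5000 → 4000 → 3200 → 2500 → 2000 → 1600 — 1 2/3 stops dropped (darker).
Aperture: f/8 → f/9 → f/10 → f/11 → f/13 → f/14 → f/16 — 2 stops narrower (darker).
Net so far: 3 1/3 stops darker. Shutter speed: 1/400 → 1/320 → 1/250 → 1/200 → 1/160 → 1/125 → 1/100 → 1/80 → 1/60 → 1/50 → 1/40.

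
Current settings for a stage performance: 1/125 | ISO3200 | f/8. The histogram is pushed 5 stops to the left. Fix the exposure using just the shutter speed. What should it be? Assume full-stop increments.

Underexposed by 5 stops → need 5 stops brighter.
Shutter speed: 1/125 → 1/60 → 1/30 → 1/15 → 1/8 → 1/4.

1/4s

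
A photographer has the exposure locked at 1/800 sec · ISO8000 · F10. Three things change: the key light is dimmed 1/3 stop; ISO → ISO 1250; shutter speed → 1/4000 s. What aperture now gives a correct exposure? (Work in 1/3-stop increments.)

f/1.6

Scene light: 1/3 stop darker.
ISO: 8000 → 6400 → 5000 → 4000 → 3200 → 2500 → 2000 → 1600 → 1250 — 2 2/3 stops lower (darker).
Shutter speed: 1/800 → 1/1000 → 1/1250 → 1/1600 → 1/2000 → 1/2500 → 1/3200 → 1/4000 — 2 1/3 stops faster (darker).
Net so far: 5 1/3 stops darker. Aperture: f/10 → f/9 → f/8 → f/7.1 → f/6.3 → f/5.6 → f/5 → f/4.5 → f/4 → f/3.5 → f/3.2 → f/2.8 → f/2.5 → f/2.2 → f/2 → f/1.8 → f/1.6.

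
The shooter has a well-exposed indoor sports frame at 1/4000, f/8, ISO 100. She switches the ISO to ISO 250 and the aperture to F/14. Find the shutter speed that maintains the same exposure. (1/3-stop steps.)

ISO: 100 → 125 → 160 → 200 → 250 — 1 1/3 stops raised (brighter).
Aperture: f/8 → f/9 → f/10 → f/11 → f/13 → f/14 — 1 2/3 stops smaller aperture (darker).
Net change so far: 1/3 stop darker. Offset with the shutter speed: 1/4000 → 1/3200.

1/3200s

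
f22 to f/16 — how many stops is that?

1 stop

f/22 → f/16 — count the steps: 1 stop.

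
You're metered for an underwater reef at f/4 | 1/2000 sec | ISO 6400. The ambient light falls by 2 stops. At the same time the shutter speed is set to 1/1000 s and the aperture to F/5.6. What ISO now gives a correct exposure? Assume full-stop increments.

Scene light: 2 stops darker.
Shutter speed: 1/2000 → 1/1000 — 1 stop slower (brighter).
Aperture: f/4 → f/5.6 — 1 stop smaller aperture (darker).
Net so far: 2 stops darker. ISO: 6400 → 12800 → 25600.

ISO 25600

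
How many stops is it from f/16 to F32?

2 stops

f/16 → f/22 → f/32 — count the steps: 2 stops.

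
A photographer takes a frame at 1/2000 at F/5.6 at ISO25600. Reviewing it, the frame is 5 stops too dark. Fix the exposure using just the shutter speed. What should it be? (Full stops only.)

1/60s

Underexposed by 5 stops → need 5 stops brighter.
Shutter speed: 1/2000 → 1/1000 → 1/500 → 1/250 → 1/125 → 1/60.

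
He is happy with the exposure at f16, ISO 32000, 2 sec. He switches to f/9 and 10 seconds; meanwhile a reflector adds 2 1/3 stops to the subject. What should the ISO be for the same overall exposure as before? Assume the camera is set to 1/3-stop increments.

ISO 400

Scene light: 2 1/3 stops brighter.
Aperture: f/16 → f/14 → f/13 → f/11 → f/10 → f/9 — 1 2/3 stops larger aperture (brighter).
Shutter speed: 2 → 2.5 → 3.2 → 4 → 5 → 6 → 8 → 10 — 2 1/3 stops slower (brighter).
Net so far: 6 1/3 stops brighter. ISO: 32000 → 25600 → 20000 → 16000 → 12800 → 10000 → 8000 → 6400 → 5000 → 4000 → 3200 → 2500 → 2000 → 1600 → 1250 → 1000 → 800 → 640 → 500 → 400.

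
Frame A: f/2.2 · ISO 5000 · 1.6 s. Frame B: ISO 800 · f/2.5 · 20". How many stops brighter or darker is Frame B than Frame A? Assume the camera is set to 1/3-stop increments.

2/3 stop brighter

Aperture: f/2.2 → f/2.5 — 1/3 stop narrower (darker).
Shutter speed: 1.6 → 2 → 2.5 → 3.2 → 4 → 5 → 6 → 8 → 10 → 13 → 15 → 20 — 3 2/3 stops longer (brighter).
ISO: 5000 → 4000 → 3200 → 2500 → 2000 → 1600 → 1250 → 1000 → 800 — 2 2/3 stops dropped (darker).
Net: −1/3 +3 2/3 −2 2/3 = +2/3 stops.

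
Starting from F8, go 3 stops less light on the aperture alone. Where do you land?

f/22

Aperture: f/8 → f/11 → f/16 → f/22 — 3 stops smaller aperture (darker).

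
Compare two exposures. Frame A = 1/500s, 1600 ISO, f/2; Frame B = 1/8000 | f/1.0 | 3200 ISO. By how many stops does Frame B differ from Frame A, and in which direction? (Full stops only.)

Aperture: f/2 → f/1.4 → f/1.0 — 2 stops opened up (brighter).
Shutter speed: 1/500 → 1/1000 → 1/2000 → 1/4000 → 1/8000 — 4 stops shorter (darker).
ISO: 1600 → 3200 — 1 stop higher (brighter).
Net: +2 −4 +1 = −1 stop.

1 stop darker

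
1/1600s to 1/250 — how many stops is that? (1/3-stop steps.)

2 2/3 stops

1/1600 → 1/1250 → 1/1000 → 1/800 → 1/640 → 1/500 → 1/400 → 1/320 → 1/250 — count the steps: 8 third-stops = 2 2/3 stops.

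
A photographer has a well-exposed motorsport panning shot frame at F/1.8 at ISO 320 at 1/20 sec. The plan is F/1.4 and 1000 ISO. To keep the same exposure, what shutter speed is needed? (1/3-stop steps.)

Aperture: f/1.8 → f/1.6 → f/1.4 — 2/3 stop opened up (brighter).
ISO: 320 → 400 → 500 → 640 → 800 → 1000 — 1 2/3 stops higher (brighter).
Net change so far: 2 1/3 stops brighter. Offset with the shutter speed: 1/20 → 1/25 → 1/30 → 1/40 → 1/50 → 1/60 → 1/80 → 1/100.

1/100s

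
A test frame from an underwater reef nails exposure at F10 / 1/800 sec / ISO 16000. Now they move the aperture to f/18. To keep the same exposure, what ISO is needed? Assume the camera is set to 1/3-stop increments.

ISO 51200

Aperture: f/10 → f/11 → f/13 → f/14 → f/16 → f/18 — 1 2/3 stops narrower (darker).
Need 1 2/3 stops brighter from the ISO: 16000 → 20000 → 25600 → 32000 → 40000 → 51200.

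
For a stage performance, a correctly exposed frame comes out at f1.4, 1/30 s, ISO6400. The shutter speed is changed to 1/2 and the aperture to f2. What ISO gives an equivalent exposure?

ISO 800

Shutter speed: 1/30 → 1/15 → 1/8 → 1/4 → 1/2 — 4 stops longer (brighter).
Aperture: f/1.4 → f/2 — 1 stop smaller aperture (darker).
Net change so far: 3 stops brighter. Offset with the ISO: 6400 → 3200 → 1600 → 800.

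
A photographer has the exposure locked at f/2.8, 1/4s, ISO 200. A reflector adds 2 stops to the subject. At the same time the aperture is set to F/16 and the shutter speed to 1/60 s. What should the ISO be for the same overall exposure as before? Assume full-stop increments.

Scene light: 2 stops brighter.
Aperture: f/2.8 → f/4 → f/5.6 → f/8 → f/11 → f/16 — 5 stops narrower (darker).
Shutter speed: 1/4 → 1/8 → 1/15 → 1/30 → 1/60 — 4 stops shorter (darker).
Net so far: 7 stops darker. ISO: 200 → 400 → 800 → 1600 → 3200 → 6400 → 12800 → 25600.

ISO 25600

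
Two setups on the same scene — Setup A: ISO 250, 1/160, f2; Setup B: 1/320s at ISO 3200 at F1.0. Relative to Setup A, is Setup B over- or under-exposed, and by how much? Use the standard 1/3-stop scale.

4 2/3 stops brighter

Aperture: f/2 → f/1.8 → f/1.6 → f/1.4 → f/1.2 → f/1.1 → f/1.0 — 2 stops wider (brighter).
Shutter speed: 1/160 → 1/200 → 1/250 → 1/320 — 1 stop shorter (darker).
ISO: 250 → 320 → 400 → 500 → 640 → 800 → 1000 → 1250 → 1600 → 2000 → 2500 → 3200 — 3 2/3 stops raised (brighter).
Net: +2 −1 +3 2/3 = +4 2/3 stops.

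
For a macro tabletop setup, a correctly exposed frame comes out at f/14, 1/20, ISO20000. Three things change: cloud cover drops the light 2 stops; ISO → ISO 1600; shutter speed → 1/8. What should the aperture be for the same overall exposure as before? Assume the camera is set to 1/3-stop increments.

Scene light: 2 stops darker.
ISO: 20000 → 16000 → 12800 → 10000 → 8000 → 6400 → 5000 → 4000 → 3200 → 2500 → 2000 → 1600 — 3 2/3 stops lower (darker).
Shutter speed: 1/20 → 1/15 → 1/13 → 1/10 → 1/8 — 1 1/3 stops longer (brighter).
Net so far: 4 1/3 stops darker. Aperture: f/14 → f/13 → f/11 → f/10 → f/9 → f/8 → f/7.1 → f/6.3 → f/5.6 → f/5 → f/4.5 → f/4 → f/3.5 → f/3.2.

f/3.2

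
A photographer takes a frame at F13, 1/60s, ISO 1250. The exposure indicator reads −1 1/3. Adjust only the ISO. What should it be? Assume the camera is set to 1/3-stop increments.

Underexposed by 1 1/3 stops → need 1 1/3 stops brighter.
ISO: 1250 → 1600 → 2000 → 2500 → 3200.

ISO 3200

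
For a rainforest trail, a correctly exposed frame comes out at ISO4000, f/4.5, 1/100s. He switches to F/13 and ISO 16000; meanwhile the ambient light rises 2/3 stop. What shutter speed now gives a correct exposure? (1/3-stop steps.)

Scene light: 2/3 stop brighter.
Aperture: f/4.5 → f/5 → f/5.6 → f/6.3 → f/7.1 → f/8 → f/9 → f/10 → f/11 → f/13 — 3 stops smaller aperture (darker).
ISO: 4000 → 5000 → 6400 → 8000 → 10000 → 12800 → 16000 — 2 stops raised (brighter).
Net so far: 1/3 stop darker. Shutter speed: 1/100 → 1/80.

1/80s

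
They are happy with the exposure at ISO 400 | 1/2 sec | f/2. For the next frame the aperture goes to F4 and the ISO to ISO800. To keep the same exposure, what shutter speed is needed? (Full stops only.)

Aperture: f/2 → f/2.8 → f/4 — 2 stops narrower (darker).
ISO: 400 → 800 — 1 stop raised (brighter).
Net change so far: 1 stop darker. Offset with the shutter speed: 1/2 → 1.

1 s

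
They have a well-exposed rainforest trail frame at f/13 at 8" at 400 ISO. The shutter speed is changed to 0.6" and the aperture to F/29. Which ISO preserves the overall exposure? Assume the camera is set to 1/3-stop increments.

ISO 25600

Shutter speed: 8 → 6 → 5 → 4 → 3.2 → 2.5 → 2 → 1.6 → 1.3 → 1 → 0.8 → 0.6 — 3 2/3 stops faster (darker).
Aperture: f/13 → f/14 → f/16 → f/18 → f/20 → f/22 → f/25 → f/29 — 2 1/3 stops stopped down (darker).
Net change so far: 6 stops darker. Offset with the ISO: 400 → 500 → 640 → 800 → 1000 → 1250 → 1600 → 2000 → 2500 → 3200 → 4000 → 5000 → 6400 → 8000 → 10000 → 12800 → 16000 → 20000 → 25600.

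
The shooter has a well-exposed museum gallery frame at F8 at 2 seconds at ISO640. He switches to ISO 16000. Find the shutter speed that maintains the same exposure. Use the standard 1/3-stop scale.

ISO: 640 → 800 → 1000 → 1250 → 1600 → 2000 → 2500 → 3200 → 4000 → 5000 → 6400 → 8000 → 10000 → 12800 → 16000 — 4 2/3 stops higher (brighter).
Need 4 2/3 stops darker from the shutter speed: 2 → 1.6 → 1.3 → 1 → 0.8 → 0.6 → 0.5 → 0.4 → 0.3 → 1/4 → 1/5 → 1/6 → 1/8 → 1/10 → 1/13.

1/13s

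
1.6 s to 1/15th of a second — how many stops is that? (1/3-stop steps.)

4 2/3 stops

1.6 → 1.3 → 1 → 0.8 → 0.6 → 0.5 → 0.4 → 0.3 → 1/4 → 1/5 → 1/6 → 1/8 → 1/10 → 1/13 → 1/15 — count the steps: 14 third-stops = 4 2/3 stops.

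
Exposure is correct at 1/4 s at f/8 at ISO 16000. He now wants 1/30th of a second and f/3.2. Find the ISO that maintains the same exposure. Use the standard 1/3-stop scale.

Shutter speed: 1/4 → 1/5 → 1/6 → 1/8 → 1/10 → 1/13 → 1/15 → 1/20 → 1/25 → 1/30 — 3 stops faster (darker).
Aperture: f/8 → f/7.1 → f/6.3 → f/5.6 → f/5 → f/4.5 → f/4 → f/3.5 → f/3.2 — 2 2/3 stops opened up (brighter).
Net change so far: 1/3 stop darker. Offset with the ISO: 16000 → 20000.

ISO 20000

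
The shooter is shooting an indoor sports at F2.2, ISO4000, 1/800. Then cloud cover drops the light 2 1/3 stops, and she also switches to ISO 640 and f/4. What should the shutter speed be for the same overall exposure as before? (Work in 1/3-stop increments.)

Scene light: 2 1/3 stops darker.
ISO: 4000 → 3200 → 2500 → 2000 → 1600 → 1250 → 1000 → 800 → 640 — 2 2/3 stops dropped (darker).
Aperture: f/2.2 → f/2.5 → f/2.8 → f/3.2 → f/3.5 → f/4 — 1 2/3 stops smaller aperture (darker).
Net so far: 6 2/3 stops darker. Shutter speed: 1/800 → 1/640 → 1/500 → 1/400 → 1/320 → 1/250 → 1/200 → 1/160 → 1/125 → 1/100 → 1/80 → 1/60 → 1/50 → 1/40 → 1/30 → 1/25 → 1/20 → 1/15 → 1/13 → 1/10 → 1/8.

1/8s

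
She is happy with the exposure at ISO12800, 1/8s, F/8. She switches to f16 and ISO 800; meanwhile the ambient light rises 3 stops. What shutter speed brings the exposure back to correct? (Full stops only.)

Scene light: 3 stops brighter.
Aperture: f/8 → f/11 → f/16 — 2 stops smaller aperture (darker).
ISO: 12800 → 6400 → 3200 → 1600 → 800 — 4 stops lower (darker).
Net so far: 3 stops darker. Shutter speed: 1/8 → 1/4 → 1/2 → 1.

1 s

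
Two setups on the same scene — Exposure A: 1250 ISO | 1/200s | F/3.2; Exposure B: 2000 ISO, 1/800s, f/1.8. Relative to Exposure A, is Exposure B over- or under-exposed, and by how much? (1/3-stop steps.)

1/3 stop brighter

Aperture: f/3.2 → f/2.8 → f/2.5 → f/2.2 → f/2 → f/1.8 — 1 2/3 stops opened up (brighter).
Shutter speed: 1/200 → 1/250 → 1/320 → 1/400 → 1/500 → 1/640 → 1/800 — 2 stops shorter (darker).
ISO: 1250 → 1600 → 2000 — 2/3 stop higher (brighter).
Net: +1 2/3 −2 +2/3 = +1/3 stops.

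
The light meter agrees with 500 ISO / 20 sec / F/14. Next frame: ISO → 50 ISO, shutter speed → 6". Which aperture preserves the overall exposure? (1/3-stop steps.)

ISO: 500 → 400 → 320 → 250 → 200 → 160 → 125 → 100 → 80 → 64 → 50 — 3 1/3 stops lower (darker).
Shutter speed: 20 → 15 → 13 → 10 → 8 → 6 — 1 2/3 stops shorter (darker).
Net change so far: 5 stops darker. Offset with the aperture: f/14 → f/13 → f/11 → f/10 → f/9 → f/8 → f/7.1 → f/6.3 → f/5.6 → f/5 → f/4.5 → f/4 → f/3.5 → f/3.2 → f/2.8 → f/2.5.

f/2.5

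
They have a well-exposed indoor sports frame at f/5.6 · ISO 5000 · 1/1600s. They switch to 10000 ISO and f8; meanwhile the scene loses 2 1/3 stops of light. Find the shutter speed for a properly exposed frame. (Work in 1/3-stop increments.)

Scene light: 2 1/3 stops darker.
ISO: 5000 → 6400 → 8000 → 10000 — 1 stop higher (brighter).
Aperture: f/5.6 → f/6.3 → f/7.1 → f/8 — 1 stop narrower (darker).
Net so far: 2 1/3 stops darker. Shutter speed: 1/1600 → 1/1250 → 1/1000 → 1/800 → 1/640 → 1/500 → 1/400 → 1/320.

1/320s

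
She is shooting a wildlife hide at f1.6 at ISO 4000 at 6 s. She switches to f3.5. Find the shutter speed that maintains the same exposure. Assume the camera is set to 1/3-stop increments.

30 s

Aperture: f/1.6 → f/1.8 → f/2 → f/2.2 → f/2.5 → f/2.8 → f/3.2 → f/3.5 — 2 1/3 stops narrower (darker).
Need 2 1/3 stops brighter from the shutter speed: 6 → 8 → 10 → 13 → 15 → 20 → 25 → 30.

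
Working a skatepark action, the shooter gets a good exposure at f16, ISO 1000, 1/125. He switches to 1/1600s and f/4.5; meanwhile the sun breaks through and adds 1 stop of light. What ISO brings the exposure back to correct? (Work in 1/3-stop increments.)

ISO 500

Scene light: 1 stop brighter.
Shutter speed: 1/125 → 1/160 → 1/200 → 1/250 → 1/320 → 1/400 → 1/500 → 1/640 → 1/800 → 1/1000 → 1/1250 → 1/1600 — 3 2/3 stops faster (darker).
Aperture: f/16 → f/14 → f/13 → f/11 → f/10 → f/9 → f/8 → f/7.1 → f/6.3 → f/5.6 → f/5 → f/4.5 — 3 2/3 stops wider (brighter).
Net so far: 1 stop brighter. ISO: 1000 → 800 → 640 → 500.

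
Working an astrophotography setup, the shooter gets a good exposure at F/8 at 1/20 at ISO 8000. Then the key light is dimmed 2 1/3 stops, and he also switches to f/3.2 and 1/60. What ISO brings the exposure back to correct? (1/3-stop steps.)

ISO 20000

Scene light: 2 1/3 stops darker.
Aperture: f/8 → f/7.1 → f/6.3 → f/5.6 → f/5 → f/4.5 → f/4 → f/3.5 → f/3.2 — 2 2/3 stops larger aperture (brighter).
Shutter speed: 1/20 → 1/25 → 1/30 → 1/40 → 1/50 → 1/60 — 1 2/3 stops shorter (darker).
Net so far: 1 1/3 stops darker. ISO: 8000 → 10000 → 12800 → 16000 → 20000.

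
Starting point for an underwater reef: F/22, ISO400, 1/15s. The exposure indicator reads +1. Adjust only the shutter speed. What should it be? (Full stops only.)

Overexposed by 1 stop → need 1 stop darker.
Shutter speed: 1/15 → 1/30.

1/30s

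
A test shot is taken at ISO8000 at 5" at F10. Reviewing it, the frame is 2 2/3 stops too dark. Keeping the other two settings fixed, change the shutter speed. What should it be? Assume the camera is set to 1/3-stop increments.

30 s

Underexposed by 2 2/3 stops → need 2 2/3 stops brighter.
Shutter speed: 5 → 6 → 8 → 10 → 13 → 15 → 20 → 25 → 30.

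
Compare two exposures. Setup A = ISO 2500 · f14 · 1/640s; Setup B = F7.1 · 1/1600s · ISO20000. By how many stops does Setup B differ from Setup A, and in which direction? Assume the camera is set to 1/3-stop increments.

Aperture: f/14 → f/13 → f/11 → f/10 → f/9 → f/8 → f/7.1 — 2 stops larger aperture (brighter).
Shutter speed: 1/640 → 1/800 → 1/1000 → 1/1250 → 1/1600 — 1 1/3 stops faster (darker).
ISO: 2500 → 3200 → 4000 → 5000 → 6400 → 8000 → 10000 → 12800 → 16000 → 20000 — 3 stops raised (brighter).
Net: +2 −1 1/3 +3 = +3 2/3 stops.

3 2/3 stops brighter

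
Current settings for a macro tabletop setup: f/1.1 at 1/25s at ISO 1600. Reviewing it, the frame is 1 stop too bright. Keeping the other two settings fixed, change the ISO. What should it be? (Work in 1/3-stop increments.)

ISO 800

Overexposed by 1 stop → need 1 stop darker.
ISO: 1600 → 1250 → 1000 → 800.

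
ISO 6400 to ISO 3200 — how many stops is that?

6400 → 3200 — count the steps: 1 stop.

1 stop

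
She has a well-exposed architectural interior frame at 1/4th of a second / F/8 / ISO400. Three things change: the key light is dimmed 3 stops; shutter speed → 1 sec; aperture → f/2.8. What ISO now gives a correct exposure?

ISO 100

Scene light: 3 stops darker.
Shutter speed: 1/4 → 1/2 → 1 — 2 stops slower (brighter).
Aperture: f/8 → f/5.6 → f/4 → f/2.8 — 3 stops wider (brighter).
Net so far: 2 stops brighter. ISO: 400 → 200 → 100.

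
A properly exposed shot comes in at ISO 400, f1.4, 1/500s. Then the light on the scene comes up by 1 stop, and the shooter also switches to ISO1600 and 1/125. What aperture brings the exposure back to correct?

f/8

Scene light: 1 stop brighter.
ISO: 400 → 800 → 1600 — 2 stops higher (brighter).
Shutter speed: 1/500 → 1/250 → 1/125 — 2 stops slower (brighter).
Net so far: 5 stops brighter. Aperture: f/1.4 → f/2 → f/2.8 → f/4 → f/5.6 → f/8.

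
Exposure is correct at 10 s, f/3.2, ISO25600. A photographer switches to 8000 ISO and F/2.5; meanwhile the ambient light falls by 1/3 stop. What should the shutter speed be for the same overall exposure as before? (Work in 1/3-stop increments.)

Scene light: 1/3 stop darker.
ISO: 25600 → 20000 → 16000 → 12800 → 10000 → 8000 — 1 2/3 stops dropped (darker).
Aperture: f/3.2 → f/2.8 → f/2.5 — 2/3 stop wider (brighter).
Net so far: 1 1/3 stops darker. Shutter speed: 10 → 13 → 15 → 20 → 25.

25 s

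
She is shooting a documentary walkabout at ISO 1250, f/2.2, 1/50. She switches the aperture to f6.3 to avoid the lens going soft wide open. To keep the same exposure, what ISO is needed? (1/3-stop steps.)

ISO 10000

Aperture: f/2.2 → f/2.5 → f/2.8 → f/3.2 → f/3.5 → f/4 → f/4.5 → f/5 → f/5.6 → f/6.3 — 3 stops stopped down (darker).
Need 3 stops brighter from the ISO: 1250 → 1600 → 2000 → 2500 → 3200 → 4000 → 5000 → 6400 → 8000 → 10000.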